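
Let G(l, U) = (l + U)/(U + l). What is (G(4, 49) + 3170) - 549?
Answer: 2622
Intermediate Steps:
G(l, U) = 1 (G(l, U) = (U + l)/(U + l) = 1)
(G(4, 49) + 3170) - 549 = (1 + 3170) - 549 = 3171 - 549 = 2622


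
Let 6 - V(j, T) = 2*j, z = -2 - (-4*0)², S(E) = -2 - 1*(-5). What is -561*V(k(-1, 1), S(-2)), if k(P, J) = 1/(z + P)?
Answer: -3740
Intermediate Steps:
S(E) = 3 (S(E) = -2 + 5 = 3)
z = -2 (z = -2 - 1*0² = -2 - 1*0 = -2 + 0 = -2)
k(P, J) = 1/(-2 + P)
V(j, T) = 6 - 2*j
-561*V(k(-1, 1), S(-2)) = -561*(6 - 2/(-2 - 1)) = -561*(6 - 2/(-3)) = -561*(6 - 2*(-⅓)) = -561*(6 + ⅔) = -561*20/3 = -3740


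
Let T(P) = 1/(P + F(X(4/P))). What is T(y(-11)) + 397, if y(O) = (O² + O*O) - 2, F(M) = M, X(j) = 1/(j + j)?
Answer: 107191/270 ≈ 397.00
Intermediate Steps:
X(j) = 1/(2*j)
y(O) = -2 + 2*O² (y(O) = (O² + O²) - 2 = 2*O² - 2 = -2 + 2*O²)
T(P) = 8/(9*P) (T(P) = 1/(P + 1/(2*((4/P)))) = 1/(P + (P/4)/2) = 1/(P + P/8) = 1/(9*P/8) = 8/(9*P))
T(y(-11)) + 397 = 8/(9*(-2 + 2*(-11)²)) + 397 = 8/(9*(-2 + 2*121)) + 397 = 8/(9*(-2 + 242)) + 397 = (8/9)/240 + 397 = (8/9)*(1/240) + 397 = 1/270 + 397 = 107191/270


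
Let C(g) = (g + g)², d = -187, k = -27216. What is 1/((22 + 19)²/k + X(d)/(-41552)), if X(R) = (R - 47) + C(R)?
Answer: -10097136/34556657 ≈ -0.29219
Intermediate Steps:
C(g) = 4*g² (C(g) = (2*g)² = 4*g²)
X(R) = -47 + R + 4*R² (X(R) = (R - 47) + 4*R² = (-47 + R) + 4*R² = -47 + R + 4*R²)
1/((22 + 19)²/k + X(d)/(-41552)) = 1/((22 + 19)²/(-27216) + (-47 - 187 + 4*(-187)²)/(-41552)) = 1/(41²*(-1/27216) + (-47 - 187 + 4*34969)*(-1/41552)) = 1/(1681*(-1/27216) + (-47 - 187 + 139876)*(-1/41552)) = 1/(-1681/27216 + 139642*(-1/41552)) = 1/(-1681/27216 - 69821/20776) = 1/(-34556657/10097136) = -10097136/34556657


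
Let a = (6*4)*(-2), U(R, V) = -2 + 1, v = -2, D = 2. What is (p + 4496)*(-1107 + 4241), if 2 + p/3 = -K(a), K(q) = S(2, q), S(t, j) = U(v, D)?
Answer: 14081062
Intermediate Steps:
U(R, V) = -1
S(t, j) = -1
a = -48 (a = 24*(-2) = -48)
K(q) = -1
p = -3 (p = -6 + 3*(-1*(-1)) = -6 + 3*1 = -6 + 3 = -3)
(p + 4496)*(-1107 + 4241) = (-3 + 4496)*(-1107 + 4241) = 4493*3134 = 14081062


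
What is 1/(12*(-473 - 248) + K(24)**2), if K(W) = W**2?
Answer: 1/323124 ≈ 3.0948e-6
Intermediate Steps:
1/(12*(-473 - 248) + K(24)**2) = 1/(12*(-473 - 248) + (24**2)**2) = 1/(12*(-721) + 576**2) = 1/(-8652 + 331776) = 1/323124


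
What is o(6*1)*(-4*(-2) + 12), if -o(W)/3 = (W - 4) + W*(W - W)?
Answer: -120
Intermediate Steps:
o(W) = 12 - 3*W (o(W) = -3*((W - 4) + W*(W - W)) = -3*((-4 + W) + W*0) = -3*((-4 + W) + 0) = -3*(-4 + W) = 12 - 3*W)
o(6*1)*(-4*(-2) + 12) = (12 - 18)*(-4*(-2) + 12) = (12 - 3*6)*(8 + 12) = (12 - 18)*20 = -6*20 = -120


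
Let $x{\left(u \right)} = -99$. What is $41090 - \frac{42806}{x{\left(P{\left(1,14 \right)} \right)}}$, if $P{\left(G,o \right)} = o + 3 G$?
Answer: $\frac{4110716}{99} \approx 41522.0$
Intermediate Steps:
$41090 - \frac{42806}{x{\left(P{\left(1,14 \right)} \right)}} = 41090 - \frac{42806}{-99} = 41090 - 42806 \left(- \frac{1}{99}\right) = 41090 - - \frac{42806}{99} = 41090 + \frac{42806}{99} = \frac{4110716}{99}$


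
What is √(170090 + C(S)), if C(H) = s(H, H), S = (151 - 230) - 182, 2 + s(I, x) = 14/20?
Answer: √17008870/10 ≈ 412.42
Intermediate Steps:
s(I, x) = -13/10 (s(I, x) = -2 + 14/20 = -2 + 14*(1/20) = -2 + 7/10 = -13/10)
S = -261 (S = -79 - 182 = -261)
C(H) = -13/10
√(170090 + C(S)) = √(170090 - 13/10) = √(1700887/10) = √17008870/10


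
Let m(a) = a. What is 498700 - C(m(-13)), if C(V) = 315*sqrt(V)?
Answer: 498700 - 315*I*sqrt(13) ≈ 4.987e+5 - 1135.7*I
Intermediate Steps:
498700 - C(m(-13)) = 498700 - 315*sqrt(-13) = 498700 - 315*I*sqrt(13)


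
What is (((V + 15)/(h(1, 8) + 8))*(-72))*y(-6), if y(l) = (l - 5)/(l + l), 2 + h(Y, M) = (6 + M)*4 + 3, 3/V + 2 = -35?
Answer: -36432/2405 ≈ -15.148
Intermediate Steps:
V = -3/37 (V = 3/(-2 - 35) = 3/(-37) = 3*(-1/37) = -3/37 ≈ -0.081081)
h(Y, M) = 25 + 4*M (h(Y, M) = -2 + ((6 + M)*4 + 3) = -2 + ((24 + 4*M) + 3) = -2 + (27 + 4*M) = 25 + 4*M)
y(l) = (-5 + l)/(2*l) (y(l) = (-5 + l)/((2*l)) = (-5 + l)*(1/(2*l)) = (-5 + l)/(2*l))
(((V + 15)/(h(1, 8) + 8))*(-72))*y(-6) = (((-3/37 + 15)/((25 + 4*8) + 8))*(-72))*((½)*(-5 - 6)/(-6)) = ((552/(37*((25 + 32) + 8)))*(-72))*((½)*(-⅙)*(-11)) = ((552/(37*(57 + 8)))*(-72))*(11/12) = (((552/37)/65)*(-72))*(11/12) = (((552/37)*(1/65))*(-72))*(11/12) = ((552/2405)*(-72))*(11/12) = -39744/2405*11/12 = -36432/2405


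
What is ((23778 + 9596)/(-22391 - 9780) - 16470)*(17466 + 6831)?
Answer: -12874731109968/32171 ≈ -4.0020e+8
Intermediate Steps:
((23778 + 9596)/(-22391 - 9780) - 16470)*(17466 + 6831) = (33374/(-32171) - 16470)*24297 = (33374*(-1/32171) - 16470)*24297 = (-33374/32171 - 16470)*24297 = -529889744/32171*24297 = -12874731109968/32171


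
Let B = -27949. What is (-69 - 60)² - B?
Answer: 44590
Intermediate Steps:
(-69 - 60)² - B = (-69 - 60)² - 1*(-27949) = (-129)² + 27949 = 16641 + 27949 = 44590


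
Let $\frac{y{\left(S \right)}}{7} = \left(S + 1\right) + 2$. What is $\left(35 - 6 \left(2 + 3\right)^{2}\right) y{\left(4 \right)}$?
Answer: $-5635$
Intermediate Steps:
$y{\left(S \right)} = 21 + 7 S$ ($y{\left(S \right)} = 7 \left(\left(S + 1\right) + 2\right) = 7 \left(\left(1 + S\right) + 2\right) = 7 \left(3 + S\right) = 21 + 7 S$)
$\left(35 - 6 \left(2 + 3\right)^{2}\right) y{\left(4 \right)} = \left(35 - 6 \left(2 + 3\right)^{2}\right) \left(21 + 7 \cdot 4\right) = \left(35 - 6 \cdot 5^{2}\right) \left(21 + 28\right) = \left(35 - 150\right) 49 = \left(-115\right) 49 = -5635$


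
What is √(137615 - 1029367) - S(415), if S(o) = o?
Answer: -415 + 2*I*√222938 ≈ -415.0 + 944.33*I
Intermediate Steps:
√(137615 - 1029367) - S(415) = √(137615 - 1029367) - 1*415 = √(-891752) - 415 = 2*I*√222938 - 415 = -415 + 2*I*√222938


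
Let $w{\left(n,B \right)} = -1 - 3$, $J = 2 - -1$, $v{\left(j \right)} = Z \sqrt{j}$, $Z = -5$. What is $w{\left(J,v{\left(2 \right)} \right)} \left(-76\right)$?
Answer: $304$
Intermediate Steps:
$v{\left(j \right)} = - 5 \sqrt{j}$
$J = 3$ ($J = 2 + 1 = 3$)
$w{\left(n,B \right)} = -4$ ($w{\left(n,B \right)} = -1 - 3 = -4$)
$w{\left(J,v{\left(2 \right)} \right)} \left(-76\right) = \left(-4\right) \left(-76\right) = 304$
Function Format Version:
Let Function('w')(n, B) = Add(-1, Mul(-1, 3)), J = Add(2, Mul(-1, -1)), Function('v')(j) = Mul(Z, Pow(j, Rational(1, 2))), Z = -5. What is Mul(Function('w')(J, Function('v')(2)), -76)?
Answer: 304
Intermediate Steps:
Function('v')(j) = Mul(-5, Pow(j, Rational(1, 2)))
J = 3 (J = Add(2, 1) = 3)
Function('w')(n, B) = -4 (Function('w')(n, B) = Add(-1, -3) = -4)
Mul(Function('w')(J, Function('v')(2)), -76) = Mul(-4, -76) = 304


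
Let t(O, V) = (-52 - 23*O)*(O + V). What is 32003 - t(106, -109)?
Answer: 24533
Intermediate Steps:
32003 - t(106, -109) = 32003 - (-52*106 - 52*(-109) - 23*106**2 - 23*106*(-109)) = 32003 - (-5512 + 5668 - 23*11236 + 265742) = 32003 - (-5512 + 5668 - 258428 + 265742) = 32003 - 1*7470 = 32003 - 7470 = 24533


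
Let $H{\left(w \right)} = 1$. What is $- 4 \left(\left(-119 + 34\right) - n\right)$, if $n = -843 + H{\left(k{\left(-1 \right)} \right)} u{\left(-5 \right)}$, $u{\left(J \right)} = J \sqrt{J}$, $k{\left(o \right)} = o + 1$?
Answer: $-3032 - 20 i \sqrt{5} \approx -3032.0 - 44.721 i$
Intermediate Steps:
$k{\left(o \right)} = 1 + o$
$u{\left(J \right)} = J^{\frac{3}{2}}$
$n = -843 - 5 i \sqrt{5}$ ($n = -843 + 1 \left(-5\right)^{\frac{3}{2}} = -843 + 1 \left(- 5 i \sqrt{5}\right) = -843 - 5 i \sqrt{5} \approx -843.0 - 11.18 i$)
$- 4 \left(\left(-119 + 34\right) - n\right) = - 4 \left(\left(-119 + 34\right) - \left(-843 - 5 i \sqrt{5}\right)\right) = - 4 \left(-85 + \left(843 + 5 i \sqrt{5}\right)\right) = - 4 \left(758 + 5 i \sqrt{5}\right) = -3032 - 20 i \sqrt{5}$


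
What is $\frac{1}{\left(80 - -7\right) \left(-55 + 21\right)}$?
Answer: $- \frac{1}{2958} \approx -0.00033807$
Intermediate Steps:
$\frac{1}{\left(80 - -7\right) \left(-55 + 21\right)} = \frac{1}{\left(80 + 7\right) \left(-34\right)} = \frac{1}{87 \left(-34\right)} = \frac{1}{-2958} = - \frac{1}{2958}$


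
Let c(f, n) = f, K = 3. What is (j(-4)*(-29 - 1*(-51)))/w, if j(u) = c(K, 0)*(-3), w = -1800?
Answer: 11/100 ≈ 0.11000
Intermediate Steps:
j(u) = -9 (j(u) = 3*(-3) = -9)
(j(-4)*(-29 - 1*(-51)))/w = -9*(-29 - 1*(-51))/(-1800) = -9*(-29 + 51)*(-1/1800) = -9*22*(-1/1800) = -198*(-1/1800) = 11/100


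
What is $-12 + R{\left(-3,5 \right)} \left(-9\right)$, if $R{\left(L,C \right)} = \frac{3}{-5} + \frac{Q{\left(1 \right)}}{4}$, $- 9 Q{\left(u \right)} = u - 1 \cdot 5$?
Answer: $- \frac{38}{5} \approx -7.6$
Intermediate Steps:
$Q{\left(u \right)} = \frac{5}{9} - \frac{u}{9}$ ($Q{\left(u \right)} = - \frac{u - 1 \cdot 5}{9} = - \frac{u - 5}{9} = - \frac{-5 + u}{9} = \frac{5}{9} - \frac{u}{9}$)
$R{\left(L,C \right)} = - \frac{22}{45}$ ($R{\left(L,C \right)} = \frac{3}{-5} + \frac{\frac{5}{9} - \frac{1}{9}}{4} = 3 \left(- \frac{1}{5}\right) + \left(\frac{5}{9} - \frac{1}{9}\right) \frac{1}{4} = - \frac{3}{5} + \frac{4}{9} \cdot \frac{1}{4} = - \frac{3}{5} + \frac{1}{9} = - \frac{22}{45}$)
$-12 + R{\left(-3,5 \right)} \left(-9\right) = -12 - - \frac{22}{5} = -12 + \frac{22}{5} = - \frac{38}{5}$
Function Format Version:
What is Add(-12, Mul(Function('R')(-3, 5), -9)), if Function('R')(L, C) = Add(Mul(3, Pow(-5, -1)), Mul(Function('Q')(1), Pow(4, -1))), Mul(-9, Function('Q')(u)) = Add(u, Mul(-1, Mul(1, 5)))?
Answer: Rational(-38, 5) ≈ -7.6000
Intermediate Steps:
Function('Q')(u) = Add(Rational(5, 9), Mul(Rational(-1, 9), u)) (Function('Q')(u) = Mul(Rational(-1, 9), Add(u, Mul(-1, Mul(1, 5)))) = Mul(Rational(-1, 9), Add(u, Mul(-1, 5))) = Mul(Rational(-1, 9), Add(u, -5)) = Mul(Rational(-1, 9), Add(-5, u)) = Add(Rational(5, 9), Mul(Rational(-1, 9), u)))
Function('R')(L, C) = Rational(-22, 45) (Function('R')(L, C) = Add(Mul(3, Pow(-5, -1)), Mul(Add(Rational(5, 9), Mul(Rational(-1, 9), 1)), Pow(4, -1))) = Add(Mul(3, Rational(-1, 5)), Mul(Add(Rational(5, 9), Rational(-1, 9)), Rational(1, 4))) = Add(Rational(-3, 5), Mul(Rational(4, 9), Rational(1, 4))) = Add(Rational(-3, 5), Rational(1, 9)) = Rational(-22, 45))
Add(-12, Mul(Function('R')(-3, 5), -9)) = Add(-12, Mul(Rational(-22, 45), -9)) = Add(-12, Rational(22, 5)) = Rational(-38, 5)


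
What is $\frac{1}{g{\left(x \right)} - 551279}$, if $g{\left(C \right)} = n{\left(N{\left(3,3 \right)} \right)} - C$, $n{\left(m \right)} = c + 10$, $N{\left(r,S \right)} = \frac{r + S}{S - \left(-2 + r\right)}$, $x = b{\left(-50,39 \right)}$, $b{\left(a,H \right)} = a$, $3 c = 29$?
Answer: $- \frac{3}{1653628} \approx -1.8142 \cdot 10^{-6}$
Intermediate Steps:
$c = \frac{29}{3}$ ($c = \frac{1}{3} \cdot 29 = \frac{29}{3} \approx 9.6667$)
$x = -50$
$N{\left(r,S \right)} = \frac{S + r}{2 + S - r}$
$n{\left(m \right)} = \frac{59}{3}$ ($n{\left(m \right)} = \frac{29}{3} + 10 = \frac{59}{3}$)
$g{\left(C \right)} = \frac{59}{3} - C$
$\frac{1}{g{\left(x \right)} - 551279} = \frac{1}{\left(\frac{59}{3} - -50\right) - 551279} = \frac{1}{\left(\frac{59}{3} + 50\right) - 551279} = \frac{1}{\frac{209}{3} - 551279} = \frac{1}{- \frac{1653628}{3}} = - \frac{3}{1653628}$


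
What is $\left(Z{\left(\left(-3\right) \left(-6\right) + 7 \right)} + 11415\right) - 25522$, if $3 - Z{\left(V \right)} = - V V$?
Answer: $-13479$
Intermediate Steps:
$Z{\left(V \right)} = 3 + V^{2}$ ($Z{\left(V \right)} = 3 - - V V = 3 - - V^{2} = 3 + V^{2}$)
$\left(Z{\left(\left(-3\right) \left(-6\right) + 7 \right)} + 11415\right) - 25522 = \left(\left(3 + \left(\left(-3\right) \left(-6\right) + 7\right)^{2}\right) + 11415\right) - 25522 = \left(\left(3 + \left(18 + 7\right)^{2}\right) + 11415\right) - 25522 = \left(\left(3 + 25^{2}\right) + 11415\right) - 25522 = \left(\left(3 + 625\right) + 11415\right) - 25522 = \left(628 + 11415\right) - 25522 = 12043 - 25522 = -13479$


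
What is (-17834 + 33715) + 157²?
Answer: 40530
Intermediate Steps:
(-17834 + 33715) + 157² = 15881 + 24649 = 40530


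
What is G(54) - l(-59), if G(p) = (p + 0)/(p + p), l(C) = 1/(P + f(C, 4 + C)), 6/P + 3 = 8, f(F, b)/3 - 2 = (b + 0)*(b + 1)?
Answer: 11144/22293 ≈ 0.49989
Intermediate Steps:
f(F, b) = 6 + 3*b*(1 + b) (f(F, b) = 6 + 3*((b + 0)*(b + 1)) = 6 + 3*(b*(1 + b)) = 6 + 3*b*(1 + b))
P = 6/5 (P = 6/(-3 + 8) = 6/5 ≈ 1.2000)
l(C) = 1/(96/5 + 3*C + 3*(4 + C)²) (l(C) = 1/(6/5 + (6 + 3*(4 + C) + 3*(4 + C)²)) = 1/(6/5 + (6 + (12 + 3*C) + 3*(4 + C)²)) = 1/(6/5 + (18 + 3*C + 3*(4 + C)²)) = 1/(96/5 + 3*C + 3*(4 + C)²))
G(p) = ½ (G(p) = p/((2*p)) = p*(1/(2*p)) = ½)
G(54) - l(-59) = ½ - 5/(3*(112 + 5*(-59)² + 45*(-59))) = ½ - 5/(3*(112 + 5*3481 - 2655)) = ½ - 5/(3*(112 + 17405 - 2655)) = ½ - 5/(3*14862) = ½ - 1*5/44586 = ½ - 5/44586 = 11144/22293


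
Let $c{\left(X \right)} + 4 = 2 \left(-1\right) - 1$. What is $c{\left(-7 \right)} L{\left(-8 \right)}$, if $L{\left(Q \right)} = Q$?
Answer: $56$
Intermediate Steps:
$c{\left(X \right)} = -7$ ($c{\left(X \right)} = -4 + \left(2 \left(-1\right) - 1\right) = -4 - 3 = -7$)
$c{\left(-7 \right)} L{\left(-8 \right)} = \left(-7\right) \left(-8\right) = 56$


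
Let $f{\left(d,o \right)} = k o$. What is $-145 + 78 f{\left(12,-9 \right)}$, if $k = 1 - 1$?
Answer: $-145$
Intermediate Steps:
$k = 0$ ($k = 1 - 1 = 0$)
$f{\left(d,o \right)} = 0$ ($f{\left(d,o \right)} = 0 o = 0$)
$-145 + 78 f{\left(12,-9 \right)} = -145 + 78 \cdot 0 = -145 + 0 = -145$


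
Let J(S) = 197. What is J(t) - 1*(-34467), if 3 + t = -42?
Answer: 34664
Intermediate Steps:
t = -45 (t = -3 - 42 = -45)
J(t) - 1*(-34467) = 197 - 1*(-34467) = 197 + 34467 = 34664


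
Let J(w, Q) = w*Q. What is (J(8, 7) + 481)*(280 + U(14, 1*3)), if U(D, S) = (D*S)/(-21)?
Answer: 149286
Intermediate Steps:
J(w, Q) = Q*w
U(D, S) = -D*S/21 (U(D, S) = (D*S)*(-1/21) = -D*S/21)
(J(8, 7) + 481)*(280 + U(14, 1*3)) = (7*8 + 481)*(280 - 1/21*14*1*3) = (56 + 481)*(280 - 1/21*14*3) = 537*(280 - 2) = 537*278 = 149286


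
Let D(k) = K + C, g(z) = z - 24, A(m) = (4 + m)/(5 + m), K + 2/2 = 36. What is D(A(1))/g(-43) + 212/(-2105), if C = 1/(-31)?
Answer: -2722144/4372085 ≈ -0.62262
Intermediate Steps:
K = 35 (K = -1 + 36 = 35)
A(m) = (4 + m)/(5 + m)
C = -1/31 ≈ -0.032258
g(z) = -24 + z
D(k) = 1084/31 (D(k) = 35 - 1/31 = 1084/31)
D(A(1))/g(-43) + 212/(-2105) = 1084/(31*(-24 - 43)) + 212/(-2105) = (1084/31)/(-67) + 212*(-1/2105) = (1084/31)*(-1/67) - 212/2105 = -1084/2077 - 212/2105 = -2722144/4372085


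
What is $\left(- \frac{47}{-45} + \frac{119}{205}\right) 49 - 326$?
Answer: $- \frac{454568}{1845} \approx -246.38$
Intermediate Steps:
$\left(- \frac{47}{-45} + \frac{119}{205}\right) 49 - 326 = \left(\left(-47\right) \left(- \frac{1}{45}\right) + 119 \cdot \frac{1}{205}\right) 49 - 326 = \left(\frac{47}{45} + \frac{119}{205}\right) 49 - 326 = \frac{2998}{1845} \cdot 49 - 326 = \frac{146902}{1845} - 326 = - \frac{454568}{1845}$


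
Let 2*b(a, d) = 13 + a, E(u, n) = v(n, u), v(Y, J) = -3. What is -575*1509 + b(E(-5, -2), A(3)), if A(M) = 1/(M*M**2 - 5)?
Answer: -867670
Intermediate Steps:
E(u, n) = -3
A(M) = 1/(-5 + M**3) (A(M) = 1/(M**3 - 5) = 1/(-5 + M**3))
b(a, d) = 13/2 + a/2 (b(a, d) = (13 + a)/2 = 13/2 + a/2)
-575*1509 + b(E(-5, -2), A(3)) = -575*1509 + (13/2 + (1/2)*(-3)) = -867675 + (13/2 - 3/2) = -867675 + 5 = -867670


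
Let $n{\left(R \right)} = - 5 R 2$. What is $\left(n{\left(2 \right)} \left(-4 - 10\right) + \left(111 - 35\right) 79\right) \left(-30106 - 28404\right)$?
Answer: $-367676840$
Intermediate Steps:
$n{\left(R \right)} = - 10 R$
$\left(n{\left(2 \right)} \left(-4 - 10\right) + \left(111 - 35\right) 79\right) \left(-30106 - 28404\right) = \left(\left(-10\right) 2 \left(-4 - 10\right) + \left(111 - 35\right) 79\right) \left(-30106 - 28404\right) = \left(\left(-20\right) \left(-14\right) + 76 \cdot 79\right) \left(-58510\right) = \left(280 + 6004\right) \left(-58510\right) = 6284 \left(-58510\right) = -367676840$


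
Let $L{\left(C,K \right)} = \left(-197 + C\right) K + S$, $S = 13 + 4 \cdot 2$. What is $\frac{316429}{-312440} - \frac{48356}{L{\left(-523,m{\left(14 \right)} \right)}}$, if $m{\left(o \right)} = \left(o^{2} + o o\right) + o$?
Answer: $- \frac{11054790233}{13046557080} \approx -0.84733$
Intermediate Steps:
$m{\left(o \right)} = o + 2 o^{2}$ ($m{\left(o \right)} = \left(o^{2} + o^{2}\right) + o = 2 o^{2} + o = o + 2 o^{2}$)
$S = 21$ ($S = 13 + 8 = 21$)
$L{\left(C,K \right)} = 21 + K \left(-197 + C\right)$ ($L{\left(C,K \right)} = \left(-197 + C\right) K + 21 = K \left(-197 + C\right) + 21 = 21 + K \left(-197 + C\right)$)
$\frac{316429}{-312440} - \frac{48356}{L{\left(-523,m{\left(14 \right)} \right)}} = \frac{316429}{-312440} - \frac{48356}{21 - 197 \cdot 14 \left(1 + 2 \cdot 14\right) - 523 \cdot 14 \left(1 + 2 \cdot 14\right)} = 316429 \left(- \frac{1}{312440}\right) - \frac{48356}{21 - 197 \cdot 14 \left(1 + 28\right) - 523 \cdot 14 \left(1 + 28\right)} = - \frac{316429}{312440} - \frac{48356}{21 - 197 \cdot 14 \cdot 29 - 523 \cdot 14 \cdot 29} = - \frac{316429}{312440} - \frac{48356}{21 - 79982 - 212338} = - \frac{316429}{312440} - \frac{48356}{-292299} = - \frac{316429}{312440} - - \frac{6908}{41757} = - \frac{316429}{312440} + \frac{6908}{41757} = - \frac{11054790233}{13046557080}$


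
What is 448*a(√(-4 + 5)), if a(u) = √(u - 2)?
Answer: 448*I ≈ 448.0*I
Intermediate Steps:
a(u) = √(-2 + u)
448*a(√(-4 + 5)) = 448*√(-2 + √(-4 + 5)) = 448*√(-2 + √1) = 448*√(-2 + 1) = 448*√(-1) = 448*I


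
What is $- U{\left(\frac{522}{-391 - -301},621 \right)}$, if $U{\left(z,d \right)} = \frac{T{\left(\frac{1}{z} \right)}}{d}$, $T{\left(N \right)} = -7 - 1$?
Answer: $\frac{8}{621} \approx 0.012882$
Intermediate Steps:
$T{\left(N \right)} = -8$
$U{\left(z,d \right)} = - \frac{8}{d}$
$- U{\left(\frac{522}{-391 - -301},621 \right)} = - \frac{-8}{621} = \left(-1\right) \left(- \frac{8}{621}\right) = \frac{8}{621}$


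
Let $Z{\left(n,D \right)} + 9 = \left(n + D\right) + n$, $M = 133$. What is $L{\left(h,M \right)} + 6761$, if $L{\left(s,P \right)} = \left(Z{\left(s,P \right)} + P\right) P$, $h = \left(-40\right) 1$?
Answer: $30302$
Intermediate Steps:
$h = -40$
$Z{\left(n,D \right)} = -9 + D + 2 n$ ($Z{\left(n,D \right)} = -9 + \left(\left(n + D\right) + n\right) = -9 + \left(\left(D + n\right) + n\right) = -9 + \left(D + 2 n\right) = -9 + D + 2 n$)
$L{\left(s,P \right)} = P \left(-9 + 2 P + 2 s\right)$ ($L{\left(s,P \right)} = \left(\left(-9 + P + 2 s\right) + P\right) P = \left(-9 + 2 P + 2 s\right) P = P \left(-9 + 2 P + 2 s\right)$)
$L{\left(h,M \right)} + 6761 = 133 \left(-9 + 2 \cdot 133 + 2 \left(-40\right)\right) + 6761 = 133 \left(-9 + 266 - 80\right) + 6761 = 133 \cdot 177 + 6761 = 23541 + 6761 = 30302$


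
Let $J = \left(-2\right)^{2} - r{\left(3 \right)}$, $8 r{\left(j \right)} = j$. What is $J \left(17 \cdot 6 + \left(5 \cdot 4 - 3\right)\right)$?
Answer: $\frac{3451}{8} \approx 431.38$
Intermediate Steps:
$r{\left(j \right)} = \frac{j}{8}$
$J = \frac{29}{8}$ ($J = \left(-2\right)^{2} - \frac{1}{8} \cdot 3 = 4 - \frac{3}{8} = \frac{29}{8} \approx 3.625$)
$J \left(17 \cdot 6 + \left(5 \cdot 4 - 3\right)\right) = \frac{29 \left(17 \cdot 6 + \left(5 \cdot 4 - 3\right)\right)}{8} = \frac{29 \left(102 + \left(20 - 3\right)\right)}{8} = \frac{29 \left(102 + 17\right)}{8} = \frac{29}{8} \cdot 119 = \frac{3451}{8}$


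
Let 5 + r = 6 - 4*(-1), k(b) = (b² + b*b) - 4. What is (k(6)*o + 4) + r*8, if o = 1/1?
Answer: 112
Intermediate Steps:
o = 1
k(b) = -4 + 2*b² (k(b) = (b² + b²) - 4 = 2*b² - 4 = -4 + 2*b²)
r = 5 (r = -5 + (6 - 4*(-1)) = -5 + (6 + 4) = -5 + 10 = 5)
(k(6)*o + 4) + r*8 = ((-4 + 2*6²)*1 + 4) + 5*8 = ((-4 + 2*36)*1 + 4) + 40 = ((-4 + 72)*1 + 4) + 40 = (68*1 + 4) + 40 = (68 + 4) + 40 = 72 + 40 = 112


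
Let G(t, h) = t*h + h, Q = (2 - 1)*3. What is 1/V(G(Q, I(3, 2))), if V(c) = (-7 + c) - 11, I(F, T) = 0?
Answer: -1/18 ≈ -0.055556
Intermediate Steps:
Q = 3 (Q = 1*3 = 3)
G(t, h) = h + h*t (G(t, h) = h*t + h = h + h*t)
V(c) = -18 + c
1/V(G(Q, I(3, 2))) = 1/(-18 + 0*(1 + 3)) = 1/(-18 + 0*4) = 1/(-18 + 0) = 1/(-18) = -1/18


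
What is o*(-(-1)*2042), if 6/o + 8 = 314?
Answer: 2042/51 ≈ 40.039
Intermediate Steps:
o = 1/51 (o = 6/(-8 + 314) = 6/306 = 6*(1/306) = 1/51 ≈ 0.019608)
o*(-(-1)*2042) = (-(-1)*2042)/51 = (-1*(-2042))/51 = (1/51)*2042 = 2042/51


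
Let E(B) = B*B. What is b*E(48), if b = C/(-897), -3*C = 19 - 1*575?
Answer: -142336/299 ≈ -476.04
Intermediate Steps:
C = 556/3 (C = -(19 - 1*575)/3 = -(19 - 575)/3 = -⅓*(-556) = 556/3 ≈ 185.33)
E(B) = B²
b = -556/2691 (b = (556/3)/(-897) = (556/3)*(-1/897) = -556/2691 ≈ -0.20661)
b*E(48) = -556/2691*48² = -556/2691*2304 = -142336/299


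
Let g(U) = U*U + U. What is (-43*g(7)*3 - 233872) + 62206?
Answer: -178890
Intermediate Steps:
g(U) = U + U² (g(U) = U² + U = U + U²)
(-43*g(7)*3 - 233872) + 62206 = (-301*(1 + 7)*3 - 233872) + 62206 = (-301*8*3 - 233872) + 62206 = (-43*56*3 - 233872) + 62206 = (-2408*3 - 233872) + 62206 = (-7224 - 233872) + 62206 = -241096 + 62206 = -178890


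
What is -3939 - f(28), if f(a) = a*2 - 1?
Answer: -3994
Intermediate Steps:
f(a) = -1 + 2*a (f(a) = 2*a - 1 = -1 + 2*a)
-3939 - f(28) = -3939 - (-1 + 2*28) = -3939 - (-1 + 56) = -3939 - 1*55 = -3939 - 55 = -3994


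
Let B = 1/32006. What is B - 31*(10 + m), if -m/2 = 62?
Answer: 113109205/32006 ≈ 3534.0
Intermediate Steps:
m = -124 (m = -2*62 = -124)
B = 1/32006 ≈ 3.1244e-5
B - 31*(10 + m) = 1/32006 - 31*(10 - 124) = 1/32006 - 31*(-114) = 1/32006 + 3534 = 113109205/32006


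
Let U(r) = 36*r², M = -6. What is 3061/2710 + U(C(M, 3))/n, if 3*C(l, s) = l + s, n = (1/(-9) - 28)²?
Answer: 203833909/173464390 ≈ 1.1751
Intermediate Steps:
n = 64009/81 (n = (-⅑ - 28)² = (-253/9)² = 64009/81 ≈ 790.23)
C(l, s) = l/3 + s/3 (C(l, s) = (l + s)/3 = l/3 + s/3)
3061/2710 + U(C(M, 3))/n = 3061/2710 + (36*((⅓)*(-6) + (⅓)*3)²)/(64009/81) = 3061*(1/2710) + (36*(-2 + 1)²)*(81/64009) = 3061/2710 + (36*(-1)²)*(81/64009) = 3061/2710 + (36*1)*(81/64009) = 3061/2710 + 36*(81/64009) = 3061/2710 + 2916/64009 = 203833909/173464390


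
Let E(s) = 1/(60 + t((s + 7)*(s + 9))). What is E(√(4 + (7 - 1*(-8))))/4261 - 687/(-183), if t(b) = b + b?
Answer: 936738667/249524160 - √19/4090560 ≈ 3.7541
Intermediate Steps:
t(b) = 2*b
E(s) = 1/(60 + 2*(7 + s)*(9 + s)) (E(s) = 1/(60 + 2*((s + 7)*(s + 9))) = 1/(60 + 2*((7 + s)*(9 + s))) = 1/(60 + 2*(7 + s)*(9 + s)))
E(√(4 + (7 - 1*(-8))))/4261 - 687/(-183) = (1/(2*(93 + (√(4 + (7 - 1*(-8))))² + 16*√(4 + (7 - 1*(-8))))))/4261 - 687/(-183) = (1/(2*(93 + (√(4 + (7 + 8)))² + 16*√(4 + (7 + 8)))))*(1/4261) - 687*(-1/183) = (1/(2*(93 + (√(4 + 15))² + 16*√(4 + 15))))*(1/4261) + 229/61 = (1/(2*(93 + (√19)² + 16*√19)))*(1/4261) + 229/61 = (1/(2*(93 + 19 + 16*√19)))*(1/4261) + 229/61 = (1/(2*(112 + 16*√19)))*(1/4261) + 229/61 = 1/(8522*(112 + 16*√19)) + 229/61 = 229/61 + 1/(8522*(112 + 16*√19))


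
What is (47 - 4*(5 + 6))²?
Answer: 9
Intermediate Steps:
(47 - 4*(5 + 6))² = (47 - 4*11)² = (47 - 44)² = 3² = 9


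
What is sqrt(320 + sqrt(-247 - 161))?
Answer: sqrt(320 + 2*I*sqrt(102)) ≈ 17.897 + 0.5643*I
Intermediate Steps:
sqrt(320 + sqrt(-247 - 161)) = sqrt(320 + sqrt(-408)) = sqrt(320 + 2*I*sqrt(102))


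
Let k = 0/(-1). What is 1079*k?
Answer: 0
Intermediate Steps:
k = 0 (k = 0*(-1) = 0)
1079*k = 1079*0 = 0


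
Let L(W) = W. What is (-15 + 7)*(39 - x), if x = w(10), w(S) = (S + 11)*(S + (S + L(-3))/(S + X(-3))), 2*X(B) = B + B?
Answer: 1536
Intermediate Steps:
X(B) = B (X(B) = (B + B)/2 = (2*B)/2 = B)
w(S) = (1 + S)*(11 + S) (w(S) = (S + 11)*(S + (S - 3)/(S - 3)) = (11 + S)*(S + (-3 + S)/(-3 + S)) = (11 + S)*(S + 1) = (11 + S)*(1 + S) = (1 + S)*(11 + S))
x = 231 (x = 11 + 10² + 12*10 = 11 + 100 + 120 = 231)
(-15 + 7)*(39 - x) = (-15 + 7)*(39 - 1*231) = -8*(39 - 231) = -8*(-192) = 1536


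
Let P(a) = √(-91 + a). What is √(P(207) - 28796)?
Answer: √(-28796 + 2*√29) ≈ 169.66*I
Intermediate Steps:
√(P(207) - 28796) = √(√(-91 + 207) - 28796) = √(√116 - 28796) = √(2*√29 - 28796) = √(-28796 + 2*√29)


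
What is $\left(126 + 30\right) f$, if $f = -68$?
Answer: $-10608$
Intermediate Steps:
$\left(126 + 30\right) f = \left(126 + 30\right) \left(-68\right) = 156 \left(-68\right) = -10608$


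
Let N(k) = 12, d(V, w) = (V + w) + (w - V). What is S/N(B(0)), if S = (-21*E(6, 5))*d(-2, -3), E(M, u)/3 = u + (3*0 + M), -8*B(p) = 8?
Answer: 693/2 ≈ 346.50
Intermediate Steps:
B(p) = -1 (B(p) = -⅛*8 = -1)
E(M, u) = 3*M + 3*u (E(M, u) = 3*(u + (3*0 + M)) = 3*(u + (0 + M)) = 3*(u + M) = 3*(M + u) = 3*M + 3*u)
d(V, w) = 2*w
S = 4158 (S = (-21*(3*6 + 3*5))*(2*(-3)) = -21*(18 + 15)*(-6) = -21*33*(-6) = -693*(-6) = 4158)
S/N(B(0)) = 4158/12 = 4158*(1/12) = 693/2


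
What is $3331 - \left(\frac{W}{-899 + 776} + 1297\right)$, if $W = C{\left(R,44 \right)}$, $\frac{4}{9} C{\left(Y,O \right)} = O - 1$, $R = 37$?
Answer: $\frac{333705}{164} \approx 2034.8$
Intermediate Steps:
$C{\left(Y,O \right)} = - \frac{9}{4} + \frac{9 O}{4}$ ($C{\left(Y,O \right)} = \frac{9 \left(O - 1\right)}{4} = \frac{9 \left(-1 + O\right)}{4} = - \frac{9}{4} + \frac{9 O}{4}$)
$W = \frac{387}{4}$ ($W = - \frac{9}{4} + \frac{9}{4} \cdot 44 = - \frac{9}{4} + 99 = \frac{387}{4} \approx 96.75$)
$3331 - \left(\frac{W}{-899 + 776} + 1297\right) = 3331 - \left(\frac{387}{4 \left(-899 + 776\right)} + 1297\right) = 3331 - \left(\frac{387}{4 \left(-123\right)} + 1297\right) = 3331 - \left(\frac{387}{4} \left(- \frac{1}{123}\right) + 1297\right) = 3331 - \left(- \frac{129}{164} + 1297\right) = 3331 - \frac{212579}{164} = \frac{333705}{164}$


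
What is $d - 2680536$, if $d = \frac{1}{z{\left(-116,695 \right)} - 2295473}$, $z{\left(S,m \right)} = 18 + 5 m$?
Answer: $- \frac{6143734901281}{2291980} \approx -2.6805 \cdot 10^{6}$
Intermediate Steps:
$d = - \frac{1}{2291980}$ ($d = \frac{1}{\left(18 + 5 \cdot 695\right) - 2295473} = \frac{1}{\left(18 + 3475\right) - 2295473} = \frac{1}{3493 - 2295473} = \frac{1}{-2291980} = - \frac{1}{2291980} \approx -4.363 \cdot 10^{-7}$)
$d - 2680536 = - \frac{1}{2291980} - 2680536 = - \frac{6143734901281}{2291980}$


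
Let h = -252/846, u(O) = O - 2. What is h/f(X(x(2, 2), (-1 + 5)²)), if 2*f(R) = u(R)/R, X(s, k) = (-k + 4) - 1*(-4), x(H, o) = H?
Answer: -112/235 ≈ -0.47660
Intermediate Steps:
u(O) = -2 + O
X(s, k) = 8 - k (X(s, k) = (4 - k) + 4 = 8 - k)
h = -14/47 (h = -252*1/846 = -14/47 ≈ -0.29787)
f(R) = (-2 + R)/(2*R) (f(R) = ((-2 + R)/R)/2 = (-2 + R)/(2*R))
h/f(X(x(2, 2), (-1 + 5)²)) = -14*2*(8 - (-1 + 5)²)/(-2 + (8 - (-1 + 5)²))/47 = -14*2*(8 - 1*4²)/(-2 + (8 - 1*4²))/47 = -14*2*(8 - 1*16)/(-2 + (8 - 1*16))/47 = -14*2*(8 - 16)/(-2 + (8 - 16))/47 = -14*(-16/(-2 - 8))/47 = -14/(47*((½)*(-⅛)*(-10))) = -14/(47*5/8) = -14/47*8/5 = -112/235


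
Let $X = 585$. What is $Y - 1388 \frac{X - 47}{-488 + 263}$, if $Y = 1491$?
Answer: $\frac{1082219}{225} \approx 4809.9$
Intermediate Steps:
$Y - 1388 \frac{X - 47}{-488 + 263} = 1491 - 1388 \frac{585 - 47}{-488 + 263} = 1491 - 1388 \frac{538}{-225} = 1491 - 1388 \cdot 538 \left(- \frac{1}{225}\right) = 1491 - - \frac{746744}{225} = 1491 + \frac{746744}{225} = \frac{1082219}{225}$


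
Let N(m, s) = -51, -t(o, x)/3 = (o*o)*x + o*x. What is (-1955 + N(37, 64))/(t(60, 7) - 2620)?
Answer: 1003/39740 ≈ 0.025239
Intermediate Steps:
t(o, x) = -3*o*x - 3*x*o**2 (t(o, x) = -3*((o*o)*x + o*x) = -3*(o**2*x + o*x) = -3*(x*o**2 + o*x) = -3*(o*x + x*o**2) = -3*o*x - 3*x*o**2)
(-1955 + N(37, 64))/(t(60, 7) - 2620) = (-1955 - 51)/(-3*60*7*(1 + 60) - 2620) = -2006/(-3*60*7*61 - 2620) = -2006/(-76860 - 2620) = -2006/(-79480) = -2006*(-1/79480) = 1003/39740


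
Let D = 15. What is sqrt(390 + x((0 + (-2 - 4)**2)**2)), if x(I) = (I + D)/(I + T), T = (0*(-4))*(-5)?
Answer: sqrt(506751)/36 ≈ 19.774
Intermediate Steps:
T = 0 (T = 0*(-5) = 0)
x(I) = (15 + I)/I (x(I) = (I + 15)/(I + 0) = (15 + I)/I)
sqrt(390 + x((0 + (-2 - 4)**2)**2)) = sqrt(390 + (15 + (0 + (-2 - 4)**2)**2)/((0 + (-2 - 4)**2)**2)) = sqrt(390 + (15 + (0 + (-6)**2)**2)/((0 + (-6)**2)**2)) = sqrt(390 + (15 + (0 + 36)**2)/((0 + 36)**2)) = sqrt(390 + (15 + 36**2)/(36**2)) = sqrt(390 + (15 + 1296)/1296) = sqrt(390 + (1/1296)*1311) = sqrt(390 + 437/432) = sqrt(168917/432) = sqrt(506751)/36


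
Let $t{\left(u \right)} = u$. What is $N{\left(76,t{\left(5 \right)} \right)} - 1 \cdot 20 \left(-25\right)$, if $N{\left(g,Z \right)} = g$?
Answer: $576$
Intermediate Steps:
$N{\left(76,t{\left(5 \right)} \right)} - 1 \cdot 20 \left(-25\right) = 76 - 1 \cdot 20 \left(-25\right) = 76 - 20 \left(-25\right) = 76 - -500 = 76 + 500 = 576$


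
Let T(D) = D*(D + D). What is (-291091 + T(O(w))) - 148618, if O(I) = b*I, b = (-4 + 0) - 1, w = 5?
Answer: -438459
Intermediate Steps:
b = -5 (b = -4 - 1 = -5)
O(I) = -5*I
T(D) = 2*D**2 (T(D) = D*(2*D) = 2*D**2)
(-291091 + T(O(w))) - 148618 = (-291091 + 2*(-5*5)**2) - 148618 = (-291091 + 2*(-25)**2) - 148618 = (-291091 + 2*625) - 148618 = (-291091 + 1250) - 148618 = -289841 - 148618 = -438459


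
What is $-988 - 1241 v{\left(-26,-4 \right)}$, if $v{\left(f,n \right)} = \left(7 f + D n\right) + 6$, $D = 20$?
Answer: $316708$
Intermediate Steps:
$v{\left(f,n \right)} = 6 + 7 f + 20 n$ ($v{\left(f,n \right)} = \left(7 f + 20 n\right) + 6 = 6 + 7 f + 20 n$)
$-988 - 1241 v{\left(-26,-4 \right)} = -988 - 1241 \left(6 + 7 \left(-26\right) + 20 \left(-4\right)\right) = -988 - 1241 \left(6 - 182 - 80\right) = -988 - -317696 = -988 + 317696 = 316708$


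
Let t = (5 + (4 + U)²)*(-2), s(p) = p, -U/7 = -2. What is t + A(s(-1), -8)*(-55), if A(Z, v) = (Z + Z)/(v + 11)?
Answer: -1864/3 ≈ -621.33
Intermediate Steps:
U = 14 (U = -7*(-2) = 14)
A(Z, v) = 2*Z/(11 + v) (A(Z, v) = (2*Z)/(11 + v) = 2*Z/(11 + v))
t = -658 (t = (5 + (4 + 14)²)*(-2) = (5 + 18²)*(-2) = (5 + 324)*(-2) = 329*(-2) = -658)
t + A(s(-1), -8)*(-55) = -658 + (2*(-1)/(11 - 8))*(-55) = -658 + (2*(-1)/3)*(-55) = -658 + (2*(-1)*(⅓))*(-55) = -658 - ⅔*(-55) = -658 + 110/3 = -1864/3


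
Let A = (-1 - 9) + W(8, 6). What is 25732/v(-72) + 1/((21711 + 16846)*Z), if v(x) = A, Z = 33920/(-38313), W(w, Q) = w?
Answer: -16826842397353/1307853440 ≈ -12866.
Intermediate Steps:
Z = -33920/38313 (Z = 33920*(-1/38313) = -33920/38313 ≈ -0.88534)
A = -2 (A = (-1 - 9) + 8 = -10 + 8 = -2)
v(x) = -2
25732/v(-72) + 1/((21711 + 16846)*Z) = 25732/(-2) + 1/((21711 + 16846)*(-33920/38313)) = 25732*(-1/2) - 38313/33920/38557 = -12866 + (1/38557)*(-38313/33920) = -12866 - 38313/1307853440 = -16826842397353/1307853440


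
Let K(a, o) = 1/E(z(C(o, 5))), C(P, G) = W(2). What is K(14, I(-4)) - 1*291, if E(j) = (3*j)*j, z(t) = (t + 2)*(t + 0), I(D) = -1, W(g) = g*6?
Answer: -24639551/84672 ≈ -291.00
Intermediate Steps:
W(g) = 6*g
C(P, G) = 12 (C(P, G) = 6*2 = 12)
z(t) = t*(2 + t) (z(t) = (2 + t)*t = t*(2 + t))
E(j) = 3*j²
K(a, o) = 1/84672 (K(a, o) = 1/(3*(12*(2 + 12))²) = 1/(3*(12*14)²) = 1/(3*168²) = 1/(3*28224) = 1/84672)
K(14, I(-4)) - 1*291 = 1/84672 - 1*291 = 1/84672 - 291 = -24639551/84672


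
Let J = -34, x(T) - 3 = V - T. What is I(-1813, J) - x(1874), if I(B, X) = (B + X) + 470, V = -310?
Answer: 804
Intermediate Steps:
x(T) = -307 - T (x(T) = 3 + (-310 - T) = -307 - T)
I(B, X) = 470 + B + X
I(-1813, J) - x(1874) = (470 - 1813 - 34) - (-307 - 1*1874) = -1377 - (-307 - 1874) = -1377 - 1*(-2181) = -1377 + 2181 = 804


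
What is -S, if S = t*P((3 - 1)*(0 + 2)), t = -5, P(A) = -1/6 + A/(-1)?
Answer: -125/6 ≈ -20.833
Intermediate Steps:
P(A) = -1/6 - A (P(A) = -1*1/6 + A*(-1) = -1/6 - A)
S = 125/6 (S = -5*(-1/6 - (3 - 1)*(0 + 2)) = -5*(-1/6 - 2*2) = -5*(-1/6 - 1*4) = -5*(-1/6 - 4) = -5*(-25/6) = 125/6 ≈ 20.833)
-S = -1*125/6 = -125/6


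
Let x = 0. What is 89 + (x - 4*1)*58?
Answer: -143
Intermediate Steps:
89 + (x - 4*1)*58 = 89 + (0 - 4*1)*58 = 89 + (0 - 4)*58 = 89 - 4*58 = 89 - 232 = -143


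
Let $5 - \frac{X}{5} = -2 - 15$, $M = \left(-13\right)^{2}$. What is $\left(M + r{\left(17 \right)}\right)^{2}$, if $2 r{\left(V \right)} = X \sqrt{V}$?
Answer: $79986 + 18590 \sqrt{17} \approx 1.5663 \cdot 10^{5}$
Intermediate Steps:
$M = 169$
$X = 110$ ($X = 25 - 5 \left(-2 - 15\right) = 25 - -85 = 25 + 85 = 110$)
$r{\left(V \right)} = 55 \sqrt{V}$ ($r{\left(V \right)} = \frac{110 \sqrt{V}}{2} = 55 \sqrt{V}$)
$\left(M + r{\left(17 \right)}\right)^{2} = \left(169 + 55 \sqrt{17}\right)^{2}$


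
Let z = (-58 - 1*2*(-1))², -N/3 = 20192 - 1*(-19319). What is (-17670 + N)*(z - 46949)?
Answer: 5967462039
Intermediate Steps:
N = -118533 (N = -3*(20192 - 1*(-19319)) = -3*(20192 + 19319) = -3*39511 = -118533)
z = 3136 (z = (-58 - 2*(-1))² = (-58 + 2)² = (-56)² = 3136)
(-17670 + N)*(z - 46949) = (-17670 - 118533)*(3136 - 46949) = -136203*(-43813) = 5967462039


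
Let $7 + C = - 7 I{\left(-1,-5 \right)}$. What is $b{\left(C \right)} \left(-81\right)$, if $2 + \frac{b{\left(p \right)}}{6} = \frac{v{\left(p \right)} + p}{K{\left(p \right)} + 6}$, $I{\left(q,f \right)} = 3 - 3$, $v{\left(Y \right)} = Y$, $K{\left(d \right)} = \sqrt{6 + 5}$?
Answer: $\frac{65124}{25} - \frac{6804 \sqrt{11}}{25} \approx 1702.3$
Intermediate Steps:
$K{\left(d \right)} = \sqrt{11}$
$I{\left(q,f \right)} = 0$
$C = -7$ ($C = -7 - 0 = -7 + 0 = -7$)
$b{\left(p \right)} = -12 + \frac{12 p}{6 + \sqrt{11}}$ ($b{\left(p \right)} = -12 + 6 \frac{p + p}{\sqrt{11} + 6} = -12 + 6 \frac{2 p}{6 + \sqrt{11}} = -12 + \frac{12 p}{6 + \sqrt{11}}$)
$b{\left(C \right)} \left(-81\right) = \left(-12 + \frac{72}{25} \left(-7\right) - - \frac{84 \sqrt{11}}{25}\right) \left(-81\right) = \left(-12 - \frac{504}{25} + \frac{84 \sqrt{11}}{25}\right) \left(-81\right) = \left(- \frac{804}{25} + \frac{84 \sqrt{11}}{25}\right) \left(-81\right) = \frac{65124}{25} - \frac{6804 \sqrt{11}}{25}$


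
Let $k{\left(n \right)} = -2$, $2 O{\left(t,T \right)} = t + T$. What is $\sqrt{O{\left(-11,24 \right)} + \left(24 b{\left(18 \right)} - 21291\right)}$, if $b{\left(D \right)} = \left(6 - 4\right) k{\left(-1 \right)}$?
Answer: $\frac{i \sqrt{85522}}{2} \approx 146.22 i$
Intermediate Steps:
$O{\left(t,T \right)} = \frac{T}{2} + \frac{t}{2}$ ($O{\left(t,T \right)} = \frac{t + T}{2} = \frac{T + t}{2} = \frac{T}{2} + \frac{t}{2}$)
$b{\left(D \right)} = -4$ ($b{\left(D \right)} = \left(6 - 4\right) \left(-2\right) = 2 \left(-2\right) = -4$)
$\sqrt{O{\left(-11,24 \right)} + \left(24 b{\left(18 \right)} - 21291\right)} = \sqrt{\left(\frac{1}{2} \cdot 24 + \frac{1}{2} \left(-11\right)\right) + \left(24 \left(-4\right) - 21291\right)} = \sqrt{\left(12 - \frac{11}{2}\right) - 21387} = \sqrt{\frac{13}{2} - 21387} = \sqrt{- \frac{42761}{2}} = \frac{i \sqrt{85522}}{2}$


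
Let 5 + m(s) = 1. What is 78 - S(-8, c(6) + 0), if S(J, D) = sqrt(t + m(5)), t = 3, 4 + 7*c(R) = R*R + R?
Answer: 78 - I ≈ 78.0 - 1.0*I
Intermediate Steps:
c(R) = -4/7 + R/7 + R**2/7 (c(R) = -4/7 + (R*R + R)/7 = -4/7 + (R**2 + R)/7 = -4/7 + (R + R**2)/7 = -4/7 + (R/7 + R**2/7) = -4/7 + R/7 + R**2/7)
m(s) = -4 (m(s) = -5 + 1 = -4)
S(J, D) = I (S(J, D) = sqrt(3 - 4) = sqrt(-1) = I)
78 - S(-8, c(6) + 0) = 78 - I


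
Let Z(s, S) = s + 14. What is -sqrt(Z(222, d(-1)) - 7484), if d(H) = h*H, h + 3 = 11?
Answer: -4*I*sqrt(453) ≈ -85.135*I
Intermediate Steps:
h = 8 (h = -3 + 11 = 8)
d(H) = 8*H
Z(s, S) = 14 + s
-sqrt(Z(222, d(-1)) - 7484) = -sqrt((14 + 222) - 7484) = -sqrt(236 - 7484) = -sqrt(-7248) = -4*I*sqrt(453)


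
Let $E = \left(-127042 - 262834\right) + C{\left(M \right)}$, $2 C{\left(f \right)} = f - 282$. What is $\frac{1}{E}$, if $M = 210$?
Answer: $- \frac{1}{389912} \approx -2.5647 \cdot 10^{-6}$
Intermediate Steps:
$C{\left(f \right)} = -141 + \frac{f}{2}$ ($C{\left(f \right)} = \frac{f - 282}{2} = \frac{-282 + f}{2} = -141 + \frac{f}{2}$)
$E = -389912$ ($E = \left(-127042 - 262834\right) + \left(-141 + \frac{1}{2} \cdot 210\right) = -389876 + \left(-141 + 105\right) = -389876 - 36 = -389912$)
$\frac{1}{E} = \frac{1}{-389912} = - \frac{1}{389912}$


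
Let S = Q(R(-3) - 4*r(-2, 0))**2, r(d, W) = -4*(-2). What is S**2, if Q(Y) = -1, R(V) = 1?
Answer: 1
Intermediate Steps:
r(d, W) = 8
S = 1 (S = (-1)**2 = 1)
S**2 = 1**2 = 1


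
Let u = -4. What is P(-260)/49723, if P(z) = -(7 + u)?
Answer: -3/49723 ≈ -6.0334e-5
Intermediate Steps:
P(z) = -3 (P(z) = -(7 - 4) = -1*3 = -3)
P(-260)/49723 = -3/49723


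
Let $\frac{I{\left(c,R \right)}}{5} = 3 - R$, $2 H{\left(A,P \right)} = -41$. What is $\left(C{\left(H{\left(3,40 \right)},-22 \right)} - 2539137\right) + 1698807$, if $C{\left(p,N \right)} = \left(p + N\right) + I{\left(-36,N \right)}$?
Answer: $- \frac{1680495}{2} \approx -8.4025 \cdot 10^{5}$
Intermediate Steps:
$H{\left(A,P \right)} = - \frac{41}{2}$ ($H{\left(A,P \right)} = \frac{1}{2} \left(-41\right) = - \frac{41}{2}$)
$I{\left(c,R \right)} = 15 - 5 R$ ($I{\left(c,R \right)} = 5 \left(3 - R\right) = 15 - 5 R$)
$C{\left(p,N \right)} = 15 + p - 4 N$ ($C{\left(p,N \right)} = \left(p + N\right) - \left(-15 + 5 N\right) = \left(N + p\right) - \left(-15 + 5 N\right) = 15 + p - 4 N$)
$\left(C{\left(H{\left(3,40 \right)},-22 \right)} - 2539137\right) + 1698807 = \left(\left(15 - \frac{41}{2} - -88\right) - 2539137\right) + 1698807 = \left(\left(15 - \frac{41}{2} + 88\right) - 2539137\right) + 1698807 = \left(\frac{165}{2} - 2539137\right) + 1698807 = - \frac{5078109}{2} + 1698807 = - \frac{1680495}{2}$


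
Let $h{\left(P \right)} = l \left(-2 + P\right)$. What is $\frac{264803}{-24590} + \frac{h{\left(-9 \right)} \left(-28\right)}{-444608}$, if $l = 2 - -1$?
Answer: $- \frac{14719531673}{1366613840} \approx -10.771$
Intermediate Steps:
$l = 3$ ($l = 2 + 1 = 3$)
$h{\left(P \right)} = -6 + 3 P$ ($h{\left(P \right)} = 3 \left(-2 + P\right) = -6 + 3 P$)
$\frac{264803}{-24590} + \frac{h{\left(-9 \right)} \left(-28\right)}{-444608} = \frac{264803}{-24590} + \frac{\left(-6 + 3 \left(-9\right)\right) \left(-28\right)}{-444608} = 264803 \left(- \frac{1}{24590}\right) + \left(-6 - 27\right) \left(-28\right) \left(- \frac{1}{444608}\right) = - \frac{264803}{24590} + \left(-33\right) \left(-28\right) \left(- \frac{1}{444608}\right) = - \frac{264803}{24590} + 924 \left(- \frac{1}{444608}\right) = - \frac{264803}{24590} - \frac{231}{111152} = - \frac{14719531673}{1366613840}$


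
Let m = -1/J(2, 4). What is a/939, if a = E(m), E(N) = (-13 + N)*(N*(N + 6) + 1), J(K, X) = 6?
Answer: -79/202824 ≈ -0.00038950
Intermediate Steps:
m = -⅙ (m = -1/6 = -1*⅙ = -⅙ ≈ -0.16667)
E(N) = (1 + N*(6 + N))*(-13 + N) (E(N) = (-13 + N)*(N*(6 + N) + 1) = (-13 + N)*(1 + N*(6 + N)) = (1 + N*(6 + N))*(-13 + N))
a = -79/216 (a = -13 + (-⅙)³ - 77*(-⅙) - 7*(-⅙)² = -13 - 1/216 + 77/6 - 7*1/36 = -13 - 1/216 + 77/6 - 7/36 = -79/216 ≈ -0.36574)
a/939 = -79/216/939 = -79/216*1/939 = -79/202824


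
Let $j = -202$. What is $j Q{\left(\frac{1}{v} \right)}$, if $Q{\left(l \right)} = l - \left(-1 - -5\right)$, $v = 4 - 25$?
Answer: $\frac{17170}{21} \approx 817.62$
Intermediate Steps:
$v = -21$ ($v = 4 - 25 = -21$)
$Q{\left(l \right)} = -4 + l$ ($Q{\left(l \right)} = l - \left(-1 + 5\right) = l - 4 = -4 + l$)
$j Q{\left(\frac{1}{v} \right)} = - 202 \left(-4 + \frac{1}{-21}\right) = - 202 \left(-4 - \frac{1}{21}\right) = \left(-202\right) \left(- \frac{85}{21}\right) = \frac{17170}{21}$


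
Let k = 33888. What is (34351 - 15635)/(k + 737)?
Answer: 18716/34625 ≈ 0.54053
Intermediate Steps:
(34351 - 15635)/(k + 737) = (34351 - 15635)/(33888 + 737) = 18716/34625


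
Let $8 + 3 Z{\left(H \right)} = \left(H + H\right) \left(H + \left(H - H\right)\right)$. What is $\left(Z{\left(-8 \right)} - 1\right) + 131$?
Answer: $170$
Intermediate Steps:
$Z{\left(H \right)} = - \frac{8}{3} + \frac{2 H^{2}}{3}$ ($Z{\left(H \right)} = - \frac{8}{3} + \frac{\left(H + H\right) \left(H + \left(H - H\right)\right)}{3} = - \frac{8}{3} + \frac{2 H \left(H + 0\right)}{3} = - \frac{8}{3} + \frac{2 H H}{3} = - \frac{8}{3} + \frac{2 H^{2}}{3}$)
$\left(Z{\left(-8 \right)} - 1\right) + 131 = \left(\left(- \frac{8}{3} + \frac{2 \left(-8\right)^{2}}{3}\right) - 1\right) + 131 = \left(\left(- \frac{8}{3} + \frac{2}{3} \cdot 64\right) - 1\right) + 131 = \left(\left(- \frac{8}{3} + \frac{128}{3}\right) - 1\right) + 131 = \left(40 - 1\right) + 131 = 39 + 131 = 170$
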